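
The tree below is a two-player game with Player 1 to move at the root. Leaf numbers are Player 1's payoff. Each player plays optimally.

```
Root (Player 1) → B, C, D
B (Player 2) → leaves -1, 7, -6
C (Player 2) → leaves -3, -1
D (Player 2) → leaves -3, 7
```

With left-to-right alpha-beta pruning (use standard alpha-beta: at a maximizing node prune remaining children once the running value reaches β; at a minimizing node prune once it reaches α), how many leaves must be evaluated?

6

B [α=-∞,β=+∞]: v=-6
C [α=-6,β=+∞]: v=-3
D [α=-3,β=+∞]: v=-3 after child 1 ≤ α → α-cutoff, skip 1
Root [α=-∞,β=+∞]: v=-3
Leaves evaluated: 6 of 7.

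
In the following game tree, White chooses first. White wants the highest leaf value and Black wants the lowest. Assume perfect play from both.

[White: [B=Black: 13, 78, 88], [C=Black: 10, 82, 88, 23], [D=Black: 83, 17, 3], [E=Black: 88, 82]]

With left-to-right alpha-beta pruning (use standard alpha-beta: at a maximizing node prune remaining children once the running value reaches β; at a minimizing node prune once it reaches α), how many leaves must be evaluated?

9

B [α=-∞,β=+∞]: v=13
C [α=13,β=+∞]: v=10 after child 1 ≤ α → α-cutoff, skip 3
D [α=13,β=+∞]: v=3
E [α=13,β=+∞]: v=82
Root [α=-∞,β=+∞]: v=82
Leaves evaluated: 9 of 12.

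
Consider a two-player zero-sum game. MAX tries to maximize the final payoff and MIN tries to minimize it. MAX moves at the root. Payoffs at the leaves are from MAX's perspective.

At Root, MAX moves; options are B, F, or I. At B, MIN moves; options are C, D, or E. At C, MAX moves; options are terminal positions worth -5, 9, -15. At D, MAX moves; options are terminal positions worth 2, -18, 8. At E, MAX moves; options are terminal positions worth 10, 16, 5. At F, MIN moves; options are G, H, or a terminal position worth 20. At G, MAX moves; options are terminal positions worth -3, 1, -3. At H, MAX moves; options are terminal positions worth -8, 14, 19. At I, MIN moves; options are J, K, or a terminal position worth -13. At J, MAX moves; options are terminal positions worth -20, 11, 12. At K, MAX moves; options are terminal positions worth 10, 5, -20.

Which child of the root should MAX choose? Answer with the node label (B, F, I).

B

C (MAX): max(-5, 9, -15) = 9
D (MAX): max(2, -18, 8) = 8
E (MAX): max(10, 16, 5) = 16
B (MIN): min(9, 8, 16) = 8
G (MAX): max(-3, 1, -3) = 1
H (MAX): max(-8, 14, 19) = 19
F (MIN): min(1, 19, 20) = 1
J (MAX): max(-20, 11, 12) = 12
K (MAX): max(10, 5, -20) = 10
I (MIN): min(12, 10, -13) = -13
Root (MAX): max(8, 1, -13) = 8
MAX picks the child with the highest value: B (value 8).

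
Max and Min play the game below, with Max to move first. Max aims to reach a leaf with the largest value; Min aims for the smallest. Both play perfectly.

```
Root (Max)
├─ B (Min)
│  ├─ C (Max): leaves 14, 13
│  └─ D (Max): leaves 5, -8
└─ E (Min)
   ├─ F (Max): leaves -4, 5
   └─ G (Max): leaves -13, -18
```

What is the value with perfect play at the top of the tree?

C (Max): max(14, 13) = 14
D (Max): max(5, -8) = 5
B (Min): min(14, 5) = 5
F (Max): max(-4, 5) = 5
G (Max): max(-13, -18) = -13
E (Min): min(5, -13) = -13
Root (Max): max(5, -13) = 5

5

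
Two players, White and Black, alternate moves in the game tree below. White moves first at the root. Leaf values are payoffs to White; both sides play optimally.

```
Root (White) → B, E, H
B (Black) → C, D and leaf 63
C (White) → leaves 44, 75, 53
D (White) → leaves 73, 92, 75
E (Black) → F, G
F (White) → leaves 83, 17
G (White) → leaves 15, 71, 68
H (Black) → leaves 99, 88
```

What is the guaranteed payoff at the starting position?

C (White): max(44, 75, 53) = 75
D (White): max(73, 92, 75) = 92
B (Black): min(75, 92, 63) = 63
F (White): max(83, 17) = 83
G (White): max(15, 71, 68) = 71
E (Black): min(83, 71) = 71
H (Black): min(99, 88) = 88
Root (White): max(63, 71, 88) = 88

88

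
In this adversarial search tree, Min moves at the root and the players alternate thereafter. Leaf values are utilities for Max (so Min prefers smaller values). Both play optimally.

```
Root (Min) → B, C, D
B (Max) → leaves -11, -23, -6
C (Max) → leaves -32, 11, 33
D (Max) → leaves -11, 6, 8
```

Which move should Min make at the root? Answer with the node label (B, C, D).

B (Max): max(-11, -23, -6) = -6
C (Max): max(-32, 11, 33) = 33
D (Max): max(-11, 6, 8) = 8
Root (Min): min(-6, 33, 8) = -6
Min picks the child with the lowest value: B (value -6).

B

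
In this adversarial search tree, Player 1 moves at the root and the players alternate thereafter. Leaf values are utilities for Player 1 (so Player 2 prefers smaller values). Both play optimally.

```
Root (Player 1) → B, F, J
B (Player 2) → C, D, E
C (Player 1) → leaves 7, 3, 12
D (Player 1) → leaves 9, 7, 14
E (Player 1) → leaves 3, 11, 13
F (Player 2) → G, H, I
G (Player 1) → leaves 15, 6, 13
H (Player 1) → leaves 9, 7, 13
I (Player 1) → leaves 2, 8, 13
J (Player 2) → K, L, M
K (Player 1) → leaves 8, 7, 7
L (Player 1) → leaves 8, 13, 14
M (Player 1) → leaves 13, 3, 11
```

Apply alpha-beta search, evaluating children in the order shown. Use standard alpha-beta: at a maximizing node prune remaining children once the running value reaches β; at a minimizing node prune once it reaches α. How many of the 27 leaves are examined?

21

C [α=-∞,β=+∞]: v=12
D [α=-∞,β=12]: v=14
E [α=-∞,β=12]: v=13
B [α=-∞,β=+∞]: v=12
G [α=12,β=+∞]: v=15
H [α=12,β=15]: v=13
I [α=12,β=13]: v=13
F [α=12,β=+∞]: v=13
K [α=13,β=+∞]: v=8
J [α=13,β=+∞]: v=8 after child 1 ≤ α → α-cutoff, skip 2
Root [α=-∞,β=+∞]: v=13
Leaves evaluated: 21 of 27.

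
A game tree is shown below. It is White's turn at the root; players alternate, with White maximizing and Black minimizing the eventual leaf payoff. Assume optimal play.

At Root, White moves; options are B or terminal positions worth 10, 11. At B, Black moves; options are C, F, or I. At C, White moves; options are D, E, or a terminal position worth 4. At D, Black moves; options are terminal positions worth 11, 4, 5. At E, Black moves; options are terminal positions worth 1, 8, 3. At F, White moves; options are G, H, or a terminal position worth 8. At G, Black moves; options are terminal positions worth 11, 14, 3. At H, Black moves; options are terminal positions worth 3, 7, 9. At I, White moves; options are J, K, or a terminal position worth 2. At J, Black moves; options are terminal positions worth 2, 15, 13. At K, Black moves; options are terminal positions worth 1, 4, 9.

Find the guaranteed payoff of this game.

D (Black): min(11, 4, 5) = 4
E (Black): min(1, 8, 3) = 1
C (White): max(4, 1, 4) = 4
G (Black): min(11, 14, 3) = 3
H (Black): min(3, 7, 9) = 3
F (White): max(3, 3, 8) = 8
J (Black): min(2, 15, 13) = 2
K (Black): min(1, 4, 9) = 1
I (White): max(2, 1, 2) = 2
B (Black): min(4, 8, 2) = 2
Root (White): max(2, 10, 11) = 11

11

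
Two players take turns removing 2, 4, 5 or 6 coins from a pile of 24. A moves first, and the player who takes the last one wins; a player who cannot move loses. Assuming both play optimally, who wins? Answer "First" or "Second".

Positions where the player to move wins (W) vs loses (L):
i:   0  1  2  3  4  5  6  7  8  9 10 11 12 13 14 15 16 17 18 19 20 21 22 23 24
     L  L  W  W  W  W  W  W  L  L  W  W  W  W  W  W  L  L  W  W  W  W  W  W  L
Position 24 is L, so the second player wins.

Second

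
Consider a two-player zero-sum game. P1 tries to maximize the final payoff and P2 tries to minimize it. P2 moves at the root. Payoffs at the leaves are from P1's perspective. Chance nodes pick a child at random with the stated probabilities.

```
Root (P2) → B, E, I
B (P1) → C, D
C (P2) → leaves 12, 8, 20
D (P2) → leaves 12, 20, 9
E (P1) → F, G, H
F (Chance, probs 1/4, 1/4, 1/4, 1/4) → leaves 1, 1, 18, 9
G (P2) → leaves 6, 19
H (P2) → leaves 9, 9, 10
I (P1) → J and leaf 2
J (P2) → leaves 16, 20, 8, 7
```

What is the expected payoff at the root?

7

C (P2): min(12, 8, 20) = 8
D (P2): min(12, 20, 9) = 9
B (P1): max(8, 9) = 9
F (Chance): 1/4·1 + 1/4·1 + 1/4·18 + 1/4·9 = 7.25
G (P2): min(6, 19) = 6
H (P2): min(9, 9, 10) = 9
E (P1): max(7.25, 6, 9) = 9
J (P2): min(16, 20, 8, 7) = 7
I (P1): max(7, 2) = 7
Root (P2): min(9, 9, 7) = 7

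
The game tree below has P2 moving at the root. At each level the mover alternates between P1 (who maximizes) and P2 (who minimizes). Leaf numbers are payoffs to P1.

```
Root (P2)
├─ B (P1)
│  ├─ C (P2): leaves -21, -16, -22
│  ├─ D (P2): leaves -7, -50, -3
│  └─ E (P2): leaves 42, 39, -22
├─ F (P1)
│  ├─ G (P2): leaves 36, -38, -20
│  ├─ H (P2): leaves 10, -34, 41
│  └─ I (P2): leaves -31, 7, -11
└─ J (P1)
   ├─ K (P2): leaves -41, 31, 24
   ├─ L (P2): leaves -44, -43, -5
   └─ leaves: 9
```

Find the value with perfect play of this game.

-31

C (P2): min(-21, -16, -22) = -22
D (P2): min(-7, -50, -3) = -50
E (P2): min(42, 39, -22) = -22
B (P1): max(-22, -50, -22) = -22
G (P2): min(36, -38, -20) = -38
H (P2): min(10, -34, 41) = -34
I (P2): min(-31, 7, -11) = -31
F (P1): max(-38, -34, -31) = -31
K (P2): min(-41, 31, 24) = -41
L (P2): min(-44, -43, -5) = -44
J (P1): max(-41, -44, 9) = 9
Root (P2): min(-22, -31, 9) = -31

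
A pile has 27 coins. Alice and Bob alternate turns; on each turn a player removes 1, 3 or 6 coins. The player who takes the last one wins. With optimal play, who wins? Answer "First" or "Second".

i:   0  1  2  3  4  5  6  7  8  9 10 11 12 13 14 15 16 17 18 19 20 21 22 23 24 25 26 27
     L  W  L  W  L  W  W  W  W  L  W  L  W  L  W  W  W  W  L  W  L  W  L  W  W  W  W  L
Position 27 is L, so the second player wins.

Second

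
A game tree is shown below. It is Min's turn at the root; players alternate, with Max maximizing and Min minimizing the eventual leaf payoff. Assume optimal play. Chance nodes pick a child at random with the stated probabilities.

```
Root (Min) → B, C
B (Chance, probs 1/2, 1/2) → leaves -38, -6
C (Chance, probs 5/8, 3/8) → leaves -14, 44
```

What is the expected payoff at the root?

B (Chance): 1/2·-38 + 1/2·-6 = -22
C (Chance): 5/8·-14 + 3/8·44 = 7.75
Root (Min): min(-22, 7.75) = -22

-22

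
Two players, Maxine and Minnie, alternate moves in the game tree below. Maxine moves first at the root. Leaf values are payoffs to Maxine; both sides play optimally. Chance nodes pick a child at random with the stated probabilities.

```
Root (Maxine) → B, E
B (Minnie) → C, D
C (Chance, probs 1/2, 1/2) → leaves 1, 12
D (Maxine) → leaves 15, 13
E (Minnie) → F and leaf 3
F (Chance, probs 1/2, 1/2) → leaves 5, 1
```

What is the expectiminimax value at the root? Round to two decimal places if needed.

C (Chance): 1/2·1 + 1/2·12 = 6.5
D (Maxine): max(15, 13) = 15
B (Minnie): min(6.5, 15) = 6.5
F (Chance): 1/2·5 + 1/2·1 = 3
E (Minnie): min(3, 3) = 3
Root (Maxine): max(6.5, 3) = 6.5

6.5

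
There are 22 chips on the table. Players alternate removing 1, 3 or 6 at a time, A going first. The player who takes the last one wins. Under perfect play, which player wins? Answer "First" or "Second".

W/L table (W = player to move can force a win):
i:   0  1  2  3  4  5  6  7  8  9 10 11 12 13 14 15 16 17 18 19 20 21 22
     L  W  L  W  L  W  W  W  W  L  W  L  W  L  W  W  W  W  L  W  L  W  L
Position 22 is L, so the second player wins.

Second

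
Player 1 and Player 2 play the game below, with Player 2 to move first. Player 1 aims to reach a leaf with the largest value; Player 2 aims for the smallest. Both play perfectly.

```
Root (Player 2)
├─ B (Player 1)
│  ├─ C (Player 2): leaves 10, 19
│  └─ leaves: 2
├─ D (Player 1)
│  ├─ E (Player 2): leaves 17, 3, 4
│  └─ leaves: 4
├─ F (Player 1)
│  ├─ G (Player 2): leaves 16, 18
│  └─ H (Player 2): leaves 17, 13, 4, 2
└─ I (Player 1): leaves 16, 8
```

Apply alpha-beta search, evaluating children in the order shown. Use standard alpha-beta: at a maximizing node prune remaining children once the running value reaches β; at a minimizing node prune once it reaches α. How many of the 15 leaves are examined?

C [α=-∞,β=+∞]: v=10
B [α=-∞,β=+∞]: v=10
E [α=-∞,β=10]: v=3
D [α=-∞,β=10]: v=4
G [α=-∞,β=4]: v=16
F [α=-∞,β=4]: v=16 after child 1 ≥ β → β-cutoff, skip 1
I [α=-∞,β=4]: v=16 after child 1 ≥ β → β-cutoff, skip 1
Root [α=-∞,β=+∞]: v=4
Leaves evaluated: 10 of 15.

10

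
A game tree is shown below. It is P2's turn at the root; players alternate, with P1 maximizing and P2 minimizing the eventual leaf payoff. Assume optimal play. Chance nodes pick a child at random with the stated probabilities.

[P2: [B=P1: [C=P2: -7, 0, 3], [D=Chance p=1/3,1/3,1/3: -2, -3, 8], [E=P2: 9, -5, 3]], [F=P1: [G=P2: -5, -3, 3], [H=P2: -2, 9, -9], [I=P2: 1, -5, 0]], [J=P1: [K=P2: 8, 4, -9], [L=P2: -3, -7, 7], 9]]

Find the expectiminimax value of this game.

-5

C (P2): min(-7, 0, 3) = -7
D (Chance): 1/3·-2 + 1/3·-3 + 1/3·8 = 1
E (P2): min(9, -5, 3) = -5
B (P1): max(-7, 1, -5) = 1
G (P2): min(-5, -3, 3) = -5
H (P2): min(-2, 9, -9) = -9
I (P2): min(1, -5, 0) = -5
F (P1): max(-5, -9, -5) = -5
K (P2): min(8, 4, -9) = -9
L (P2): min(-3, -7, 7) = -7
J (P1): max(-9, -7, 9) = 9
Root (P2): min(1, -5, 9) = -5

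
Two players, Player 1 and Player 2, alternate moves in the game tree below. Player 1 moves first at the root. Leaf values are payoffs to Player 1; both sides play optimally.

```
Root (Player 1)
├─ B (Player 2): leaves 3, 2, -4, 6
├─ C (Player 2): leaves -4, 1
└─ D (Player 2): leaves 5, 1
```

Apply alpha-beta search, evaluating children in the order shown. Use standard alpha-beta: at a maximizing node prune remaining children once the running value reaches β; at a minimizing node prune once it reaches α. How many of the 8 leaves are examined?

B [α=-∞,β=+∞]: v=-4
C [α=-4,β=+∞]: v=-4 after child 1 ≤ α → α-cutoff, skip 1
D [α=-4,β=+∞]: v=1
Root [α=-∞,β=+∞]: v=1
Leaves evaluated: 7 of 8.

7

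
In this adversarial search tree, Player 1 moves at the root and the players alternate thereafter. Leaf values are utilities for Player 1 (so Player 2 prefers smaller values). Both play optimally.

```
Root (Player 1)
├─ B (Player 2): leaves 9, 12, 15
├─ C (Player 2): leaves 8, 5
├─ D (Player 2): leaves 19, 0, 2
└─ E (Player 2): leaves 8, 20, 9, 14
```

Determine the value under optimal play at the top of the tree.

9

B (Player 2): min(9, 12, 15) = 9
C (Player 2): min(8, 5) = 5
D (Player 2): min(19, 0, 2) = 0
E (Player 2): min(8, 20, 9, 14) = 8
Root (Player 1): max(9, 5, 0, 8) = 9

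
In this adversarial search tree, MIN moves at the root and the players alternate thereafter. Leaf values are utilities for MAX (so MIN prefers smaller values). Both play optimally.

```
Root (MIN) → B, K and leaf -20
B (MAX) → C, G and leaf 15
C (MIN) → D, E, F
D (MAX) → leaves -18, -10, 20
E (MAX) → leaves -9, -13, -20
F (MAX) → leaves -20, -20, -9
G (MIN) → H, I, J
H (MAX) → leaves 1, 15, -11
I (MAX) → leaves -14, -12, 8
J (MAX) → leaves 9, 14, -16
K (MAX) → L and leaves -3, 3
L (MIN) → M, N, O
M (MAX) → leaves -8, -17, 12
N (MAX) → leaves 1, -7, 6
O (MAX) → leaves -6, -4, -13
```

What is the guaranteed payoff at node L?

M: max(-8, -17, 12) = 12
N: max(1, -7, 6) = 6
O: max(-6, -4, -13) = -4
L: min(12, 6, -4) = -4

-4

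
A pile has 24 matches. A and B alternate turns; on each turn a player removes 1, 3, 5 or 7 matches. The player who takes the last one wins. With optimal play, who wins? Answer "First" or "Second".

Second

W/L table (W = player to move can force a win):
i:   0  1  2  3  4  5  6  7  8  9 10 11 12 13 14 15 16 17 18 19 20 21 22 23 24
     L  W  L  W  L  W  L  W  L  W  L  W  L  W  L  W  L  W  L  W  L  W  L  W  L
Position 24 is L, so the second player wins.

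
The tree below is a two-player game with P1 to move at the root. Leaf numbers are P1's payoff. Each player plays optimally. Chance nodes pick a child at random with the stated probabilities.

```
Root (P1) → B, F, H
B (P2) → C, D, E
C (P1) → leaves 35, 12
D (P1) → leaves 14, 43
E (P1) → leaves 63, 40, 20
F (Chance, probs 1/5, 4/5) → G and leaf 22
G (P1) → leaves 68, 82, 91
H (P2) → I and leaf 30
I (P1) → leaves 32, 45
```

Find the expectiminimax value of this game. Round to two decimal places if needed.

35.8

C (P1): max(35, 12) = 35
D (P1): max(14, 43) = 43
E (P1): max(63, 40, 20) = 63
B (P2): min(35, 43, 63) = 35
G (P1): max(68, 82, 91) = 91
F (Chance): 1/5·91 + 4/5·22 = 35.8
I (P1): max(32, 45) = 45
H (P2): min(45, 30) = 30
Root (P1): max(35, 35.8, 30) = 35.8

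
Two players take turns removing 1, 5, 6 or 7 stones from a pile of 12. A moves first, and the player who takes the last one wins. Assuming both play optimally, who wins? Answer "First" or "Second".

Second

W/L table (W = player to move can force a win):
i:   0  1  2  3  4  5  6  7  8  9 10 11 12
     L  W  L  W  L  W  W  W  W  W  W  W  L
Position 12 is L, so the second player wins.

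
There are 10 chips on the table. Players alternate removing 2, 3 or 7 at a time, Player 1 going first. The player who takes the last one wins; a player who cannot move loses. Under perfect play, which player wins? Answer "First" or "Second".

Compute winning (W) and losing (L) positions by backward induction:
i:   0  1  2  3  4  5  6  7  8  9 10
     L  L  W  W  W  L  L  W  W  W  L
Position 10 is L, so the second player wins.

Second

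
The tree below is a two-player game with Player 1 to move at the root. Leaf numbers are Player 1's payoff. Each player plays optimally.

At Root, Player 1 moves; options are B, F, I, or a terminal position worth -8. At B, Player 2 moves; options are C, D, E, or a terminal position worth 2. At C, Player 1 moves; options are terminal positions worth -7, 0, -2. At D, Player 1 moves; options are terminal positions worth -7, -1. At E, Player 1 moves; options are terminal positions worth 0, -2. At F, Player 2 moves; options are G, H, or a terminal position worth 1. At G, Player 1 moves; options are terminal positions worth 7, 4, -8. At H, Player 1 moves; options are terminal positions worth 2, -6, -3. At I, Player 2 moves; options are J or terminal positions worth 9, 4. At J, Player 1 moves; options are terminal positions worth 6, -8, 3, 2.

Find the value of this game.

4

C (Player 1): max(-7, 0, -2) = 0
D (Player 1): max(-7, -1) = -1
E (Player 1): max(0, -2) = 0
B (Player 2): min(0, -1, 0, 2) = -1
G (Player 1): max(7, 4, -8) = 7
H (Player 1): max(2, -6, -3) = 2
F (Player 2): min(7, 2, 1) = 1
J (Player 1): max(6, -8, 3, 2) = 6
I (Player 2): min(6, 9, 4) = 4
Root (Player 1): max(-1, 1, 4, -8) = 4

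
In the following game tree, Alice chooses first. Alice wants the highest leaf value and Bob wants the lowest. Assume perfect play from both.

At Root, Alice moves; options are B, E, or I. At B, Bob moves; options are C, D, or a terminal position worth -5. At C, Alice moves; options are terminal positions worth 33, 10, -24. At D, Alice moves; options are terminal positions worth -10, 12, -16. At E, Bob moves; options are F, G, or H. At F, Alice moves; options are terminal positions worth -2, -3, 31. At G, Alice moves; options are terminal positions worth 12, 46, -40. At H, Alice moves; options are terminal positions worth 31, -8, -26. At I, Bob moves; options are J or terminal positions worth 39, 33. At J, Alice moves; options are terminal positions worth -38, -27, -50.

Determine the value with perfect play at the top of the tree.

C (Alice): max(33, 10, -24) = 33
D (Alice): max(-10, 12, -16) = 12
B (Bob): min(33, 12, -5) = -5
F (Alice): max(-2, -3, 31) = 31
G (Alice): max(12, 46, -40) = 46
H (Alice): max(31, -8, -26) = 31
E (Bob): min(31, 46, 31) = 31
J (Alice): max(-38, -27, -50) = -27
I (Bob): min(-27, 39, 33) = -27
Root (Alice): max(-5, 31, -27) = 31

31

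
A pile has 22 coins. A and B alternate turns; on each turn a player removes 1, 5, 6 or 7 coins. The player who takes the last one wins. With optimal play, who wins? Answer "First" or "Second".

First

Positions where the player to move wins (W) vs loses (L):
i:   0  1  2  3  4  5  6  7  8  9 10 11 12 13 14 15 16 17 18 19 20 21 22
     L  W  L  W  L  W  W  W  W  W  W  W  L  W  L  W  L  W  W  W  W  W  W
Position 22 is W, so the first player wins.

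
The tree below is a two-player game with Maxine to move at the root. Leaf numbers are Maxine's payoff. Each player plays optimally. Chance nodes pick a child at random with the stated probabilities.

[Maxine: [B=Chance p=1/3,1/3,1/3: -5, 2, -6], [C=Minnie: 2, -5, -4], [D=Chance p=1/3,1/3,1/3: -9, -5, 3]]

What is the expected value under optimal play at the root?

-3

B (Chance): 1/3·-5 + 1/3·2 + 1/3·-6 = -3
C (Minnie): min(2, -5, -4) = -5
D (Chance): 1/3·-9 + 1/3·-5 + 1/3·3 = -3.67
Root (Maxine): max(-3, -5, -3.67) = -3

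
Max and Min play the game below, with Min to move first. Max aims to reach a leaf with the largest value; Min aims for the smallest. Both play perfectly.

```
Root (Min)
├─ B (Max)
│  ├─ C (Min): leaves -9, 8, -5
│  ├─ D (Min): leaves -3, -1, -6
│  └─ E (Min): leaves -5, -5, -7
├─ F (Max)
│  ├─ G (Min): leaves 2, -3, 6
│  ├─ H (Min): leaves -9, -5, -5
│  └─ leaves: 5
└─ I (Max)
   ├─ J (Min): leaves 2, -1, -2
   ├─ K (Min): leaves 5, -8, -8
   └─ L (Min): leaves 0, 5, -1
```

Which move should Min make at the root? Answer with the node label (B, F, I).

C (Min): min(-9, 8, -5) = -9
D (Min): min(-3, -1, -6) = -6
E (Min): min(-5, -5, -7) = -7
B (Max): max(-9, -6, -7) = -6
G (Min): min(2, -3, 6) = -3
H (Min): min(-9, -5, -5) = -9
F (Max): max(-3, -9, 5) = 5
J (Min): min(2, -1, -2) = -2
K (Min): min(5, -8, -8) = -8
L (Min): min(0, 5, -1) = -1
I (Max): max(-2, -8, -1) = -1
Root (Min): min(-6, 5, -1) = -6
Min picks the child with the lowest value: B (value -6).

B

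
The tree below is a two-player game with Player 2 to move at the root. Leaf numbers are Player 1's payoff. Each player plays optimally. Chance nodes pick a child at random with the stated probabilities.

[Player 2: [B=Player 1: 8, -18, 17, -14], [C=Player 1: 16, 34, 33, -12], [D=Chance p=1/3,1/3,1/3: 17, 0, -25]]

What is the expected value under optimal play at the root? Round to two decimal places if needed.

-2.67

B (Player 1): max(8, -18, 17, -14) = 17
C (Player 1): max(16, 34, 33, -12) = 34
D (Chance): 1/3·17 + 1/3·0 + 1/3·-25 = -2.67
Root (Player 2): min(17, 34, -2.67) = -2.67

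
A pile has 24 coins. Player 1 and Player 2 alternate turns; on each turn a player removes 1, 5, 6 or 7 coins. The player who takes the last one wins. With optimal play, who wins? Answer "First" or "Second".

i:   0  1  2  3  4  5  6  7  8  9 10 11 12 13 14 15 16 17 18 19 20 21 22 23 24
     L  W  L  W  L  W  W  W  W  W  W  W  L  W  L  W  L  W  W  W  W  W  W  W  L
Position 24 is L, so the second player wins.

Second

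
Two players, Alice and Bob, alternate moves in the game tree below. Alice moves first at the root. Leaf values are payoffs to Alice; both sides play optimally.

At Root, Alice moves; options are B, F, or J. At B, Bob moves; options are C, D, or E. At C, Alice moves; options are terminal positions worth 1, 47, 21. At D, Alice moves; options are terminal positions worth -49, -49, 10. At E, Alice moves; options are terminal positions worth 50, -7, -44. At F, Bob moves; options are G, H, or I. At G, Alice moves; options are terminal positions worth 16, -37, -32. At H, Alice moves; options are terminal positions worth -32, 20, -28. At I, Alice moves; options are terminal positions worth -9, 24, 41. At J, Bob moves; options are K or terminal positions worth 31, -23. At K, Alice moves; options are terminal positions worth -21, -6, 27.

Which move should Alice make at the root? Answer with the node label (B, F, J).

C (Alice): max(1, 47, 21) = 47
D (Alice): max(-49, -49, 10) = 10
E (Alice): max(50, -7, -44) = 50
B (Bob): min(47, 10, 50) = 10
G (Alice): max(16, -37, -32) = 16
H (Alice): max(-32, 20, -28) = 20
I (Alice): max(-9, 24, 41) = 41
F (Bob): min(16, 20, 41) = 16
K (Alice): max(-21, -6, 27) = 27
J (Bob): min(27, 31, -23) = -23
Root (Alice): max(10, 16, -23) = 16
Alice picks the child with the highest value: F (value 16).

F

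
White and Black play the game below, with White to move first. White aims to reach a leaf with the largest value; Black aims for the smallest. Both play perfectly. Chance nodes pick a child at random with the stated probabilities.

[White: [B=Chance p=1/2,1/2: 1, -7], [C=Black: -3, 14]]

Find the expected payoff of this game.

-3

B (Chance): 1/2·1 + 1/2·-7 = -3
C (Black): min(-3, 14) = -3
Root (White): max(-3, -3) = -3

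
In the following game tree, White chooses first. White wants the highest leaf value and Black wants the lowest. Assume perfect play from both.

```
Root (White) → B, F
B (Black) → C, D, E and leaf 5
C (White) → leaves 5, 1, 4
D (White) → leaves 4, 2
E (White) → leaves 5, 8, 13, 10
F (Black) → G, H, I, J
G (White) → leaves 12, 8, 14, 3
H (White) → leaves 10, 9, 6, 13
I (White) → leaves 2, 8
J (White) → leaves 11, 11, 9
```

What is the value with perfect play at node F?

G: max(12, 8, 14, 3) = 14
H: max(10, 9, 6, 13) = 13
I: max(2, 8) = 8
J: max(11, 11, 9) = 11
F: min(14, 13, 8, 11) = 8

8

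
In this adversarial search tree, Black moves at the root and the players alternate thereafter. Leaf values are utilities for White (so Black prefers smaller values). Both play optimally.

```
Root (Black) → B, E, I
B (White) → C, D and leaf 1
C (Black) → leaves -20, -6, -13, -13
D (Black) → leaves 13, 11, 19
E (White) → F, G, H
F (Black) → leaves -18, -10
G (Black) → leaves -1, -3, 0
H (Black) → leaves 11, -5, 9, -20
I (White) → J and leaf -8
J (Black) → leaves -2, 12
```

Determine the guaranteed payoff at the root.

C (Black): min(-20, -6, -13, -13) = -20
D (Black): min(13, 11, 19) = 11
B (White): max(-20, 11, 1) = 11
F (Black): min(-18, -10) = -18
G (Black): min(-1, -3, 0) = -3
H (Black): min(11, -5, 9, -20) = -20
E (White): max(-18, -3, -20) = -3
J (Black): min(-2, 12) = -2
I (White): max(-2, -8) = -2
Root (Black): min(11, -3, -2) = -3

-3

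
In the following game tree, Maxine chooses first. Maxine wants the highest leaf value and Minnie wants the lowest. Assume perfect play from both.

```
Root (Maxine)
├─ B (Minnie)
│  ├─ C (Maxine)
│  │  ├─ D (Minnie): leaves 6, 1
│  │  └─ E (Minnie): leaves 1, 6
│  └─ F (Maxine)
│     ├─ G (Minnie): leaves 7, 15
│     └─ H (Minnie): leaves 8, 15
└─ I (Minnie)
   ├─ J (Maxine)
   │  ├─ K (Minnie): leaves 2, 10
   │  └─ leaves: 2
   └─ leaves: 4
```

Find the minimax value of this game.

2

D (Minnie): min(6, 1) = 1
E (Minnie): min(1, 6) = 1
C (Maxine): max(1, 1) = 1
G (Minnie): min(7, 15) = 7
H (Minnie): min(8, 15) = 8
F (Maxine): max(7, 8) = 8
B (Minnie): min(1, 8) = 1
K (Minnie): min(2, 10) = 2
J (Maxine): max(2, 2) = 2
I (Minnie): min(2, 4) = 2
Root (Maxine): max(1, 2) = 2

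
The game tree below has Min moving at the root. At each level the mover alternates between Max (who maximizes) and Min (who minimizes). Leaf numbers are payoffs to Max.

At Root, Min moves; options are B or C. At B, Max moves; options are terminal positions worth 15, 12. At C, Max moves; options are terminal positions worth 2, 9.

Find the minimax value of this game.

B (Max): max(15, 12) = 15
C (Max): max(2, 9) = 9
Root (Min): min(15, 9) = 9

9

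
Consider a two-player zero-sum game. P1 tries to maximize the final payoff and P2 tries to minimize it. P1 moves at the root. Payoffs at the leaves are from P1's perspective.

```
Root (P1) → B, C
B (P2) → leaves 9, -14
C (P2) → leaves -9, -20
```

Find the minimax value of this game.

B (P2): min(9, -14) = -14
C (P2): min(-9, -20) = -20
Root (P1): max(-14, -20) = -14

-14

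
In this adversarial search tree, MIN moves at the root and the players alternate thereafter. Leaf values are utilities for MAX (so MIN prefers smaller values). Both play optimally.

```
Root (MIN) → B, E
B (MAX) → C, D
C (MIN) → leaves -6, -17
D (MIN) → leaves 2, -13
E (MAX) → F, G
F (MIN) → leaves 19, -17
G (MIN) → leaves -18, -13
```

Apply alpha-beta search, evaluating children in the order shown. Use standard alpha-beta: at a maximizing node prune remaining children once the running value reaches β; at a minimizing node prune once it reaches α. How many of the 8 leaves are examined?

C [α=-∞,β=+∞]: v=-17
D [α=-17,β=+∞]: v=-13
B [α=-∞,β=+∞]: v=-13
F [α=-∞,β=-13]: v=-17
G [α=-17,β=-13]: v=-18 after child 1 ≤ α → α-cutoff, skip 1
E [α=-∞,β=-13]: v=-17
Root [α=-∞,β=+∞]: v=-17
Leaves evaluated: 7 of 8.

7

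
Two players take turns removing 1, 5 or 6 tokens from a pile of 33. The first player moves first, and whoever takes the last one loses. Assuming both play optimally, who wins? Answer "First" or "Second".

Mark each pile size as W (mover wins) or L (mover loses):
i:   0  1  2  3  4  5  6  7  8  9 10 11 12 13 14 15 16 17 18 19 20 21 22 23 24 25 26 27 28 29 30 31 32 33
     W  L  W  L  W  L  W  W  W  W  W  W  L  W  L  W  L  W  W  W  W  W  W  L  W  L  W  L  W  W  W  W  W  W
Position 33 is W, so the first player wins.

First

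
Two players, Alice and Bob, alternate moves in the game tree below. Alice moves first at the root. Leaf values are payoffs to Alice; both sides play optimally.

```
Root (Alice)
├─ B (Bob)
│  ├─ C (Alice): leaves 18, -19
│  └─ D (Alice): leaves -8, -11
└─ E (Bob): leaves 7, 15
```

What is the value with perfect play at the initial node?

C (Alice): max(18, -19) = 18
D (Alice): max(-8, -11) = -8
B (Bob): min(18, -8) = -8
E (Bob): min(7, 15) = 7
Root (Alice): max(-8, 7) = 7

7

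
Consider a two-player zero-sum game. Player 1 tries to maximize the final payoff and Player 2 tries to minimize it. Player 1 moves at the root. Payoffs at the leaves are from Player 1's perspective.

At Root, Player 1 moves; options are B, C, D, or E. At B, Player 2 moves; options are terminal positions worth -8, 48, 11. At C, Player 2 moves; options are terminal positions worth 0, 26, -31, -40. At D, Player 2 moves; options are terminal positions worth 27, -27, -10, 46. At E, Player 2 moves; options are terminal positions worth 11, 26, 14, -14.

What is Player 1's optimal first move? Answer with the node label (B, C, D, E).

B

B (Player 2): min(-8, 48, 11) = -8
C (Player 2): min(0, 26, -31, -40) = -40
D (Player 2): min(27, -27, -10, 46) = -27
E (Player 2): min(11, 26, 14, -14) = -14
Root (Player 1): max(-8, -40, -27, -14) = -8
Player 1 picks the child with the highest value: B (value -8).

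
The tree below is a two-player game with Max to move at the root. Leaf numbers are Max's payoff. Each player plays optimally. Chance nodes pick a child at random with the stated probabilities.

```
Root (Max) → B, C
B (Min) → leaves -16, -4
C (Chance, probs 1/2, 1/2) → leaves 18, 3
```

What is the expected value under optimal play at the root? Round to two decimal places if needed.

B (Min): min(-16, -4) = -16
C (Chance): 1/2·18 + 1/2·3 = 10.5
Root (Max): max(-16, 10.5) = 10.5

10.5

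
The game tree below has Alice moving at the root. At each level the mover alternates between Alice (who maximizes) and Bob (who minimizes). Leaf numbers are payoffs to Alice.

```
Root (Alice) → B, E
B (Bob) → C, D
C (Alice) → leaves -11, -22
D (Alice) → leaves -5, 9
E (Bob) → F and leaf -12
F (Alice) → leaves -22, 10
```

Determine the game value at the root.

C (Alice): max(-11, -22) = -11
D (Alice): max(-5, 9) = 9
B (Bob): min(-11, 9) = -11
F (Alice): max(-22, 10) = 10
E (Bob): min(10, -12) = -12
Root (Alice): max(-11, -12) = -11

-11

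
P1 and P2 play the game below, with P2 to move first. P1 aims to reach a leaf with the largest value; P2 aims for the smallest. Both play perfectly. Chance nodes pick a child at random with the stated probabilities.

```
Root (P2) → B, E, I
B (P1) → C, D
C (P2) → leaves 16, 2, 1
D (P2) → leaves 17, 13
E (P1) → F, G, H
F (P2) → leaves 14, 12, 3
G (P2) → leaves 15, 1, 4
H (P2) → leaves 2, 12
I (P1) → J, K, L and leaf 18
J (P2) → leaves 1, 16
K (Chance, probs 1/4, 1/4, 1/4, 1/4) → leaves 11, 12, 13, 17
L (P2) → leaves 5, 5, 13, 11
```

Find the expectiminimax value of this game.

C (P2): min(16, 2, 1) = 1
D (P2): min(17, 13) = 13
B (P1): max(1, 13) = 13
F (P2): min(14, 12, 3) = 3
G (P2): min(15, 1, 4) = 1
H (P2): min(2, 12) = 2
E (P1): max(3, 1, 2) = 3
J (P2): min(1, 16) = 1
K (Chance): 1/4·11 + 1/4·12 + 1/4·13 + 1/4·17 = 13.25
L (P2): min(5, 5, 13, 11) = 5
I (P1): max(1, 13.25, 5, 18) = 18
Root (P2): min(13, 3, 18) = 3

3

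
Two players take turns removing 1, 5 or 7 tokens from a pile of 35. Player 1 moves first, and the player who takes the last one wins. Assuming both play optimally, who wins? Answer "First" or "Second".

First

i:   0  1  2  3  4  5  6  7  8  9 10 11 12 13 14 15 16 17 18 19 20 21 22 23 24 25 26 27 28 29 30 31 32 33 34 35
     L  W  L  W  L  W  L  W  L  W  L  W  L  W  L  W  L  W  L  W  L  W  L  W  L  W  L  W  L  W  L  W  L  W  L  W
Position 35 is W, so the first player wins.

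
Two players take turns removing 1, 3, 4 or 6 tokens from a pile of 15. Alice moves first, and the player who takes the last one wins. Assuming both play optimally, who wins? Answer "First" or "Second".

Mark each pile size as W (mover wins) or L (mover loses):
i:   0  1  2  3  4  5  6  7  8  9 10 11 12 13 14 15
     L  W  L  W  W  W  W  L  W  L  W  W  W  W  L  W
Position 15 is W, so the first player wins.

First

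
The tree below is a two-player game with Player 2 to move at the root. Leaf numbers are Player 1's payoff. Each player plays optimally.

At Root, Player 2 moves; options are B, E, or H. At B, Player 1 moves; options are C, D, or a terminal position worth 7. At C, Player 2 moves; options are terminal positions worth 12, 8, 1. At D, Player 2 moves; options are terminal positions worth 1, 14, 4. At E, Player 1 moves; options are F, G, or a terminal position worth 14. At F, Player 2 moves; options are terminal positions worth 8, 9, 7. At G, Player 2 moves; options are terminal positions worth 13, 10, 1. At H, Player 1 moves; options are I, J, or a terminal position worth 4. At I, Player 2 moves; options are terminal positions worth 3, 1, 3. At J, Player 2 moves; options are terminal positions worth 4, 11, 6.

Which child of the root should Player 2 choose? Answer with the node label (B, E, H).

C (Player 2): min(12, 8, 1) = 1
D (Player 2): min(1, 14, 4) = 1
B (Player 1): max(1, 1, 7) = 7
F (Player 2): min(8, 9, 7) = 7
G (Player 2): min(13, 10, 1) = 1
E (Player 1): max(7, 1, 14) = 14
I (Player 2): min(3, 1, 3) = 1
J (Player 2): min(4, 11, 6) = 4
H (Player 1): max(1, 4, 4) = 4
Root (Player 2): min(7, 14, 4) = 4
Player 2 picks the child with the lowest value: H (value 4).

H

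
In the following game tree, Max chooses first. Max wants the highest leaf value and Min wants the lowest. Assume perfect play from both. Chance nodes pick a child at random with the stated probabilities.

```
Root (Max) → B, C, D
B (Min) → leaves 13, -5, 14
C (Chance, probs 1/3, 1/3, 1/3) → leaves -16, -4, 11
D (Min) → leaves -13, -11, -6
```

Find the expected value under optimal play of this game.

B (Min): min(13, -5, 14) = -5
C (Chance): 1/3·-16 + 1/3·-4 + 1/3·11 = -3
D (Min): min(-13, -11, -6) = -13
Root (Max): max(-5, -3, -13) = -3

-3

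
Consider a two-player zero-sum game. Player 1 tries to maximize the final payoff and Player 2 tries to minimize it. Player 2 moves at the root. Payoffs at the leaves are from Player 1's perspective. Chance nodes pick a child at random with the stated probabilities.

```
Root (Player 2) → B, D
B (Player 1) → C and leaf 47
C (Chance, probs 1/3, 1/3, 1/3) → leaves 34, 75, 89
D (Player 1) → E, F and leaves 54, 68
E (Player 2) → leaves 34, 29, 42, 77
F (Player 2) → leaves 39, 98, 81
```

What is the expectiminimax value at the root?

66

C (Chance): 1/3·34 + 1/3·75 + 1/3·89 = 66
B (Player 1): max(66, 47) = 66
E (Player 2): min(34, 29, 42, 77) = 29
F (Player 2): min(39, 98, 81) = 39
D (Player 1): max(29, 39, 54, 68) = 68
Root (Player 2): min(66, 68) = 66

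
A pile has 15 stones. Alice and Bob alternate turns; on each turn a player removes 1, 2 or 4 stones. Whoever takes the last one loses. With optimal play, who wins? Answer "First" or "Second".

Positions where the player to move wins (W) vs loses (L):
i:   0  1  2  3  4  5  6  7  8  9 10 11 12 13 14 15
     W  L  W  W  L  W  W  L  W  W  L  W  W  L  W  W
Position 15 is W, so the first player wins.

First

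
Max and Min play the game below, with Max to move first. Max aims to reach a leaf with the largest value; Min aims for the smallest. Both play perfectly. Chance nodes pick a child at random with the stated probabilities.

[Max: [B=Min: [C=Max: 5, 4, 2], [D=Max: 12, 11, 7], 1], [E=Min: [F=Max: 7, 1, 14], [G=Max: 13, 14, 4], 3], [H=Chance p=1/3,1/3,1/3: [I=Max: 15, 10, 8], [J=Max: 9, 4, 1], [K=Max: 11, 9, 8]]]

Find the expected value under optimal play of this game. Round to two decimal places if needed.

11.67

C (Max): max(5, 4, 2) = 5
D (Max): max(12, 11, 7) = 12
B (Min): min(5, 12, 1) = 1
F (Max): max(7, 1, 14) = 14
G (Max): max(13, 14, 4) = 14
E (Min): min(14, 14, 3) = 3
I (Max): max(15, 10, 8) = 15
J (Max): max(9, 4, 1) = 9
K (Max): max(11, 9, 8) = 11
H (Chance): 1/3·15 + 1/3·9 + 1/3·11 = 11.67
Root (Max): max(1, 3, 11.67) = 11.67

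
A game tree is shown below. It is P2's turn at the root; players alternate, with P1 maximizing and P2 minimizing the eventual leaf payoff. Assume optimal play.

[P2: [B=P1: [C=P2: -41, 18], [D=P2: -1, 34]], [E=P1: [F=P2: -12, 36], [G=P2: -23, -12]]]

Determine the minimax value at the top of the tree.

C (P2): min(-41, 18) = -41
D (P2): min(-1, 34) = -1
B (P1): max(-41, -1) = -1
F (P2): min(-12, 36) = -12
G (P2): min(-23, -12) = -23
E (P1): max(-12, -23) = -12
Root (P2): min(-1, -12) = -12

-12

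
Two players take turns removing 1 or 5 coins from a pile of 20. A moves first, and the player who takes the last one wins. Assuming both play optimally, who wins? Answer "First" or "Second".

Compute winning (W) and losing (L) positions by backward induction:
i:   0  1  2  3  4  5  6  7  8  9 10 11 12 13 14 15 16 17 18 19 20
     L  W  L  W  L  W  L  W  L  W  L  W  L  W  L  W  L  W  L  W  L
Position 20 is L, so the second player wins.

Second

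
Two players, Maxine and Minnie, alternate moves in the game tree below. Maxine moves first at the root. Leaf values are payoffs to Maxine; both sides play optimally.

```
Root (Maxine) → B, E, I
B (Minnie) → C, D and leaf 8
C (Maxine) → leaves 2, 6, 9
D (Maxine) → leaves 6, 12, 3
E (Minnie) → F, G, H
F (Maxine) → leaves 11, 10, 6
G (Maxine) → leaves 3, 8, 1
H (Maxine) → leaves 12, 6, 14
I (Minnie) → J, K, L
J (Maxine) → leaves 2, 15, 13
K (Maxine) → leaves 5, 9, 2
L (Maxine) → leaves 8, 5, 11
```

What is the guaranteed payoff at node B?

8

C: max(2, 6, 9) = 9
D: max(6, 12, 3) = 12
B: min(9, 12, 8) = 8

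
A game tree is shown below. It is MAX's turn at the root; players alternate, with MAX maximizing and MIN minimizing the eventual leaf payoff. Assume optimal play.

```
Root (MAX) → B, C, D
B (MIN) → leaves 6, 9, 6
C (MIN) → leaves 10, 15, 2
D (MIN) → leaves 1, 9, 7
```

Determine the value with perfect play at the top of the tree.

6

B (MIN): min(6, 9, 6) = 6
C (MIN): min(10, 15, 2) = 2
D (MIN): min(1, 9, 7) = 1
Root (MAX): max(6, 2, 1) = 6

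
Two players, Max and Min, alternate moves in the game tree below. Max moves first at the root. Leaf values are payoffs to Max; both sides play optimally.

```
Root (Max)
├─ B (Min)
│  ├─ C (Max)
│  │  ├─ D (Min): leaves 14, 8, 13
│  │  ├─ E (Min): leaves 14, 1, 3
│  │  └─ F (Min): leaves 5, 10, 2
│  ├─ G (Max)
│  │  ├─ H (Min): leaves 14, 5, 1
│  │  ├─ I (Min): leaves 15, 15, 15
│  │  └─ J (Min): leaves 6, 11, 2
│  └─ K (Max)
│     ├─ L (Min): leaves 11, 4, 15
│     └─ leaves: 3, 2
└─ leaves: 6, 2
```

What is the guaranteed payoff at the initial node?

6

D (Min): min(14, 8, 13) = 8
E (Min): min(14, 1, 3) = 1
F (Min): min(5, 10, 2) = 2
C (Max): max(8, 1, 2) = 8
H (Min): min(14, 5, 1) = 1
I (Min): min(15, 15, 15) = 15
J (Min): min(6, 11, 2) = 2
G (Max): max(1, 15, 2) = 15
L (Min): min(11, 4, 15) = 4
K (Max): max(4, 3, 2) = 4
B (Min): min(8, 15, 4) = 4
Root (Max): max(4, 6, 2) = 6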